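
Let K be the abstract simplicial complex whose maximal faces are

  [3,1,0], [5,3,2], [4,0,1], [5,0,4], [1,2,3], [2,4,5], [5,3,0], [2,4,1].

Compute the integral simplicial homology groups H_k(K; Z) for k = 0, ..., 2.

Order the vertices as 0 < 1 < 2 < 3 < 4 < 5. Listing each simplex with vertices in this order, K has dimension 2 with simplices:

  0-simplices (6): [0], [1], [2], [3], [4], [5]
  1-simplices (12): [0,1], [0,3], [0,4], [0,5], [1,2], [1,3], [1,4], [2,3], [2,4], [2,5], [3,5], [4,5]
  2-simplices (8): [0,1,3], [0,1,4], [0,3,5], [0,4,5], [1,2,3], [1,2,4], [2,3,5], [2,4,5]

giving chain groups C_0 ≅ Z^6, C_1 ≅ Z^12, C_2 ≅ Z^8.

The boundary map ∂_1: C_1 → C_0 is given by ∂[p,q] = [q] − [p].
This gives a 6×12 integer matrix of rank 5; reducing to Smith normal form yields diagonal entries (1,1,1,1,1).

∂_2: C_2 → C_1 sends each 2-simplex [p,q,r] to [q,r] − [p,r] + [p,q]. For instance
  ∂[1,2,3] = [2,3] − [1,3] + [1,2],
  ∂[2,4,5] = [4,5] − [2,5] + [2,4].
The resulting 12×8 matrix has rank 7, and its Smith normal form has invariant factors (1,1,1,1,1,1,1).

From H_k ≅ ker(∂_k) / im(∂_{k+1}) we obtain:

  H_0: rank C_0 − rank ∂_1 = 6 − 5 = 1, and the invariant factors of ∂_1 are all 1, so H_0 ≅ Z.
  H_1: rank ker ∂_1 − rank ∂_2 = (12 − 5) − 7 = 0, and the invariant factors of ∂_2 are all 1, so H_1 ≅ 0.
  H_2: rank ker ∂_2 − rank ∂_3 = (8 − 7) − 0 = 1, and there is no ∂_3, so H_2 ≅ Z.

H_0 ≅ Z,  H_1 = 0,  H_2 ≅ Z.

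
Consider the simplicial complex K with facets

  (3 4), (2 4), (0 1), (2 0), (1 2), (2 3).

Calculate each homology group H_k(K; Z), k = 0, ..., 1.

H_0 = Z,  H_1 = Z^2.

Order the vertices as 0 < 1 < 2 < 3 < 4. Listing each simplex with vertices in this order, K has dimension 1 with simplices:

  0-simplices (5): [0], [1], [2], [3], [4]
  1-simplices (6): [0,1], [0,2], [1,2], [2,3], [2,4], [3,4]

Hence C_0 ≅ Z^5, C_1 ≅ Z^6.

The boundary map ∂_1: C_1 → C_0 is given by ∂[p,q] = [q] − [p]. For instance
  ∂[1,2] = [2] − [1].
This gives a 5×6 integer matrix of rank 4; reducing to Smith normal form yields diagonal entries (1,1,1,1).

Computing H_k = (kernel of ∂_k) / (image of ∂_{k+1}):

  H_0: rank C_0 − rank ∂_1 = 5 − 4 = 1, and the invariant factors of ∂_1 are all 1, so H_0 ≅ Z.
  H_1: rank ker ∂_1 − rank ∂_2 = (6 − 4) − 0 = 2, and there is no ∂_2, so H_1 ≅ Z^2.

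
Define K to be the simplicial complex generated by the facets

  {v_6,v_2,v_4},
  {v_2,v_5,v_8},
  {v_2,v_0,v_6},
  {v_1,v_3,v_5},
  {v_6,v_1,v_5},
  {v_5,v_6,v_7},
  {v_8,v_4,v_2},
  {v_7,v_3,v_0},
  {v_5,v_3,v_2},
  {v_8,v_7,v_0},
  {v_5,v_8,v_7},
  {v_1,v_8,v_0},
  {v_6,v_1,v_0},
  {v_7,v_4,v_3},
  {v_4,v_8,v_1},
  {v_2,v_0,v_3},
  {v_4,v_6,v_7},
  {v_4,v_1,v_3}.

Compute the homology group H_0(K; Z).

K has 9 vertices, 27 edges, 18 triangles.
rank ∂_0 = 0, rank ∂_1 = 8 ⇒ b_0 = 9 − 0 − 8 = 1; all invariant factors of ∂_1 are 1 so no torsion. So H_0 ≅ Z.

H_0 ≅ Z.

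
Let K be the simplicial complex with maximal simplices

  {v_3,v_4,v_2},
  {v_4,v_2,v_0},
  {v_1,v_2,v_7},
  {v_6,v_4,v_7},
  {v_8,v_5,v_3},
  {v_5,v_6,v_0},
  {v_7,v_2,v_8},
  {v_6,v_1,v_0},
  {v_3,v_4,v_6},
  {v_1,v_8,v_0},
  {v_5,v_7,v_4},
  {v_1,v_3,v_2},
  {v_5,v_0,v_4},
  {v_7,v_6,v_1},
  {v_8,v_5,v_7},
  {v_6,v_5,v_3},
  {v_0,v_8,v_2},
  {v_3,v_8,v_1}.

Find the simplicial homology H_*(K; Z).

Order the vertices as v_0 < v_1 < v_2 < v_3 < v_4 < v_5 < v_6 < v_7 < v_8. Listing each simplex with vertices in this order, K has dimension 2 with simplices:

  0-simplices (9): [v_0], [v_1], [v_2], [v_3], [v_4], [v_5], [v_6], [v_7], [v_8]
  1-simplices (27): (27 of them)
  2-simplices (18): (18 of them)

so the chain groups are C_0 ≅ Z^9, C_1 ≅ Z^27, C_2 ≅ Z^18.

Boundary ∂_1: C_1 → C_0 is given by ∂[p,q] = [q] − [p]. For instance
  ∂[v_0,v_8] = [v_8] − [v_0].
As a 9×27 matrix over Z this has rank 8, with invariant factors (1,1,1,1,1,1,1,1).

Boundary ∂_2: C_2 → C_1 acts by ∂[p,q,r] = [q,r] − [p,r] + [p,q]. For instance
  ∂[v_0,v_1,v_8] = [v_1,v_8] − [v_0,v_8] + [v_0,v_1],
  ∂[v_0,v_2,v_8] = [v_2,v_8] − [v_0,v_8] + [v_0,v_2].
This gives a 27×18 integer matrix of rank 18; reducing to Smith normal form yields diagonal entries (1,1,1,1,1,1,1,1,1,1,1,1,1,1,1,1,1,2).

From H_k ≅ ker(∂_k) / im(∂_{k+1}) we obtain:

  H_0: rank C_0 − rank ∂_1 = 9 − 8 = 1, and the invariant factors of ∂_1 are all 1, so H_0 = Z.
  H_1: rank ker ∂_1 − rank ∂_2 = (27 − 8) − 18 = 1, and ∂_2 has invariant factor 2 > 1, so H_1 = Z ⊕ Z/2Z.
  H_2: rank ker ∂_2 − rank ∂_3 = (18 − 18) − 0 = 0, and there is no ∂_3, so H_2 = 0.

H_0 ≅ Z,  H_1 ≅ Z ⊕ Z/2Z,  H_2 = 0.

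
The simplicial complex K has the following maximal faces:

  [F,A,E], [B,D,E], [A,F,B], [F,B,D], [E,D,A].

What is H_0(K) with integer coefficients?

Order the vertices as A < B < D < E < F. Listing each simplex with vertices in this order, K has dimension 2 with simplices:

  0-simplices (5): A, B, D, E, F
  1-simplices (10): AB, AD, AE, AF, BD, BE, BF, DE, DF, EF
  2-simplices (5): ABF, ADE, AEF, BDE, BDF

giving chain groups C_0 ≅ Z^5, C_1 ≅ Z^10, C_2 ≅ Z^5.

Boundary ∂_1: C_1 → C_0 sends each edge [p,q] (with p < q) to q − p.
The resulting 5×10 matrix has rank 4, and its Smith normal form has invariant factors (1,1,1,1).

The boundary map ∂_2: C_2 → C_1 maps a triangle to the signed sum of its edges. For instance
  ∂ADE = DE − AE + AD,
  ∂AEF = EF − AF + AE.
The 10×5 boundary matrix has rank 5 and Smith normal form diag(1,1,1,1,1).

From H_k ≅ ker(∂_k) / im(∂_{k+1}) we obtain:

  H_0: rank C_0 − rank ∂_1 = 5 − 4 = 1, and the invariant factors of ∂_1 are all 1, so H_0 = Z.

H_0 = Z.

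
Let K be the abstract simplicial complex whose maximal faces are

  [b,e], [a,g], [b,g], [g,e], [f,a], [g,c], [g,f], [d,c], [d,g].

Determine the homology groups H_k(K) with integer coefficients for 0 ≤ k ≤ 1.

K has 7 vertices, 9 edges.
rank ∂_0 = 0, rank ∂_1 = 6 ⇒ b_0 = 7 − 0 − 6 = 1; all invariant factors of ∂_1 are 1 so no torsion. So H_0 ≅ Z.
rank ∂_1 = 6, rank ∂_2 = 0 ⇒ b_1 = 9 − 6 − 0 = 3. So H_1 ≅ Z^3.

H_0 ≅ Z,  H_1 ≅ Z^3.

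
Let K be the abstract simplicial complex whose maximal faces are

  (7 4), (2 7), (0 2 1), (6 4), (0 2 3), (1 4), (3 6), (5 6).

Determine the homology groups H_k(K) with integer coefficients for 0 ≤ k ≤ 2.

Take the total order 0 < 1 < 2 < 3 < 4 < 5 < 6 < 7 on the vertex set. Then K (dimension 2) consists of the simplices:

  0-simplices (8): [0], [1], [2], [3], [4], [5], [6], [7]
  1-simplices (11): [0,1], [0,2], [0,3], [1,2], [1,4], [2,3], [2,7], [3,6], [4,6], [4,7], [5,6]
  2-simplices (2): [0,1,2], [0,2,3]

so the chain groups are C_0 ≅ Z^8, C_1 ≅ Z^11, C_2 ≅ Z^2.

Boundary ∂_1: C_1 → C_0 sends each edge [p,q] (with p < q) to q − p. For instance
  ∂[1,2] = [2] − [1].
This gives a 8×11 integer matrix of rank 7; reducing to Smith normal form yields diagonal entries (1,1,1,1,1,1,1).

∂_2: C_2 → C_1 maps a triangle to the signed sum of its edges. For instance
  ∂[0,1,2] = [1,2] − [0,2] + [0,1],
  ∂[0,2,3] = [2,3] − [0,3] + [0,2].
The resulting 11×2 matrix has rank 2, and its Smith normal form has invariant factors (1,1).

Now H_k = ker ∂_k / im ∂_{k+1}, so:

  H_0: rank C_0 − rank ∂_1 = 8 − 7 = 1, and the invariant factors of ∂_1 are all 1, so H_0 ≅ Z.
  H_1: rank ker ∂_1 − rank ∂_2 = (11 − 7) − 2 = 2, and the invariant factors of ∂_2 are all 1, so H_1 ≅ Z^2.
  H_2: rank ker ∂_2 − rank ∂_3 = (2 − 2) − 0 = 0, and there is no ∂_3, so H_2 ≅ 0.

As a check, the Euler characteristic is 8 − 11 + 2 = -1, which agrees with 1 − 2 + 0 = -1.

H_0 ≅ Z,  H_1 ≅ Z^2,  H_2 = 0.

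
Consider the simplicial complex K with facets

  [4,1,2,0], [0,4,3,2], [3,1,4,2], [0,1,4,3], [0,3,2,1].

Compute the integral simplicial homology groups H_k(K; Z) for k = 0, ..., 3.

We work with the vertex ordering 0 < 1 < 2 < 3 < 4. The simplices of K, each written with vertices in increasing order, are:

  0-simplices (5): [0], [1], [2], [3], [4]
  1-simplices (10): [0,1], [0,2], [0,3], [0,4], [1,2], [1,3], [1,4], [2,3], [2,4], [3,4]
  2-simplices (10): [0,1,2], [0,1,3], [0,1,4], [0,2,3], [0,2,4], [0,3,4], [1,2,3], [1,2,4], [1,3,4], [2,3,4]
  3-simplices (5): [0,1,2,3], [0,1,2,4], [0,1,3,4], [0,2,3,4], [1,2,3,4]

Hence C_0 ≅ Z^5, C_1 ≅ Z^10, C_2 ≅ Z^10, C_3 ≅ Z^5.

Boundary ∂_1: C_1 → C_0 is given by ∂[p,q] = [q] − [p]. For instance
  ∂[1,3] = [3] − [1].
The resulting 5×10 matrix has rank 4, and its Smith normal form has invariant factors (1,1,1,1).

Boundary ∂_2: C_2 → C_1 acts by ∂[p,q,r] = [q,r] − [p,r] + [p,q]. For instance
  ∂[0,2,3] = [2,3] − [0,3] + [0,2],
  ∂[0,3,4] = [3,4] − [0,4] + [0,3].
The resulting 10×10 matrix has rank 6, and its Smith normal form has invariant factors (1,1,1,1,1,1).

The boundary map ∂_3: C_3 → C_2 sends each 3-simplex σ to the alternating sum Σ_i (−1)^i (σ with its i-th vertex removed). For instance
  ∂[0,2,3,4] = [2,3,4] − [0,3,4] + [0,2,4] − [0,2,3],
  ∂[0,1,2,3] = [1,2,3] − [0,2,3] + [0,1,3] − [0,1,2].
As a 10×5 matrix over Z this has rank 4, with invariant factors (1,1,1,1).

Computing H_k = (kernel of ∂_k) / (image of ∂_{k+1}):

  H_0: rank C_0 − rank ∂_1 = 5 − 4 = 1, and the invariant factors of ∂_1 are all 1, so H_0 ≅ Z.
  H_1: rank ker ∂_1 − rank ∂_2 = (10 − 4) − 6 = 0, and the invariant factors of ∂_2 are all 1, so H_1 ≅ 0.
  H_2: rank ker ∂_2 − rank ∂_3 = (10 − 6) − 4 = 0, and the invariant factors of ∂_3 are all 1, so H_2 ≅ 0.
  H_3: rank ker ∂_3 − rank ∂_4 = (5 − 4) − 0 = 1, and there is no ∂_4, so H_3 ≅ Z.

H_0 = Z,  H_1 = 0,  H_2 = 0,  H_3 = Z.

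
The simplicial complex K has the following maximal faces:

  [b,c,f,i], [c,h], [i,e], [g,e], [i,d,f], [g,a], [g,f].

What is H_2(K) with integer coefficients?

H_2 = 0.

Fix the vertex order a < b < c < d < e < f < g < h < i and write every simplex with vertices in increasing order. Then dim K = 3 and the simplices of K are:

  0-simplices (9): a, b, c, d, e, f, g, h, i
  1-simplices (13): ag, bc, bf, bi, cf, ch, ci, df, di, eg, ei, fg, fi
  2-simplices (5): bcf, bci, bfi, cfi, dfi
  3-simplices (1): bcfi

so the chain groups are C_0 ≅ Z^9, C_1 ≅ Z^13, C_2 ≅ Z^5, C_3 ≅ Z^1.

Boundary ∂_1: C_1 → C_0 sends each edge [p,q] (with p < q) to q − p.
This gives a 9×13 integer matrix of rank 8; reducing to Smith normal form yields diagonal entries (1,1,1,1,1,1,1,1).

∂_2: C_2 → C_1 acts by ∂[p,q,r] = [q,r] − [p,r] + [p,q]. For instance
  ∂bci = ci − bi + bc,
  ∂bcf = cf − bf + bc.
As a 13×5 matrix over Z this has rank 4, with invariant factors (1,1,1,1).

Boundary ∂_3: C_3 → C_2 sends each 3-simplex σ to the alternating sum Σ_i (−1)^i (σ with its i-th vertex removed). For instance
  ∂bcfi = cfi − bfi + bci − bcf.
This gives a 5×1 integer matrix of rank 1; reducing to Smith normal form yields diagonal entries (1).

Now H_k = ker ∂_k / im ∂_{k+1}, so:

  H_2: rank ker ∂_2 − rank ∂_3 = (5 − 4) − 1 = 0, and the invariant factors of ∂_3 are all 1, so H_2 ≅ 0.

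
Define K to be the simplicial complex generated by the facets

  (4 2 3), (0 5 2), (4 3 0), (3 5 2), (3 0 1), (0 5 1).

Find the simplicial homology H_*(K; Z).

H_0 = Z,  H_1 = Z,  H_2 = 0.

Take the total order 0 < 1 < 2 < 3 < 4 < 5 on the vertex set. Then K (dimension 2) consists of the simplices:

  0-simplices (6): [0], [1], [2], [3], [4], [5]
  1-simplices (12): [0,1], [0,2], [0,3], [0,4], [0,5], [1,3], [1,5], [2,3], [2,4], [2,5], [3,4], [3,5]
  2-simplices (6): [0,1,3], [0,1,5], [0,2,5], [0,3,4], [2,3,4], [2,3,5]

so the chain groups are C_0 ≅ Z^6, C_1 ≅ Z^12, C_2 ≅ Z^6.

The boundary map ∂_1: C_1 → C_0 is given by ∂[p,q] = [q] − [p].
The resulting 6×12 matrix has rank 5, and its Smith normal form has invariant factors (1,1,1,1,1).

The boundary map ∂_2: C_2 → C_1 acts by ∂[p,q,r] = [q,r] − [p,r] + [p,q]. For instance
  ∂[0,1,5] = [1,5] − [0,5] + [0,1],
  ∂[0,2,5] = [2,5] − [0,5] + [0,2].
This gives a 12×6 integer matrix of rank 6; reducing to Smith normal form yields diagonal entries (1,1,1,1,1,1).

Now H_k = ker ∂_k / im ∂_{k+1}, so:

  H_0: rank C_0 − rank ∂_1 = 6 − 5 = 1, and the invariant factors of ∂_1 are all 1, so H_0 = Z.
  H_1: rank ker ∂_1 − rank ∂_2 = (12 − 5) − 6 = 1, and the invariant factors of ∂_2 are all 1, so H_1 = Z.
  H_2: rank ker ∂_2 − rank ∂_3 = (6 − 6) − 0 = 0, and there is no ∂_3, so H_2 = 0.

(K is a triangulation of the cylinder S^1 x I.)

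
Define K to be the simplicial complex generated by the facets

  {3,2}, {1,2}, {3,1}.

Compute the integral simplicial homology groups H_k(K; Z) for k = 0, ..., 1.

H_0 ≅ Z,  H_1 ≅ Z.

Order the vertices as 1 < 2 < 3. Listing each simplex with vertices in this order, K has dimension 1 with simplices:

  0-simplices (3): [1], [2], [3]
  1-simplices (3): [1,2], [1,3], [2,3]

so the chain groups are C_0 ≅ Z^3, C_1 ≅ Z^3.

The boundary map ∂_1: C_1 → C_0 maps an edge to its endpoints' difference, ∂[p,q] = q − p. For instance
  ∂[1,3] = [3] − [1].
The 3×3 boundary matrix has rank 2 and Smith normal form diag(1,1).

Computing H_k = (kernel of ∂_k) / (image of ∂_{k+1}):

  H_0: rank C_0 − rank ∂_1 = 3 − 2 = 1, and the invariant factors of ∂_1 are all 1, so H_0 = Z.
  H_1: rank ker ∂_1 − rank ∂_2 = (3 − 2) − 0 = 1, and there is no ∂_2, so H_1 = Z.

As a check, the Euler characteristic is 3 − 3 = 0, which agrees with 1 − 1 = 0.
(K is a triangulation of the circle S^1.)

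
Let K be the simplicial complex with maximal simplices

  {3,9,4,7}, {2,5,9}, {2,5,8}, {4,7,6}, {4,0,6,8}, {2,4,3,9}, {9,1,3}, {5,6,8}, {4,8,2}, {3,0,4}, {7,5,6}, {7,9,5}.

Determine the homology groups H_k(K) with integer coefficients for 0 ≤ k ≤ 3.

H_0 = Z,  H_1 = 0,  H_2 = Z,  H_3 = 0.

Take the total order 0 < 1 < 2 < 3 < 4 < 5 < 6 < 7 < 8 < 9 on the vertex set. Then K (dimension 3) consists of the simplices:

  0-simplices (10): [0], [1], [2], [3], [4], [5], [6], [7], [8], [9]
  1-simplices (25): (25 of them)
  2-simplices (20): (20 of them)
  3-simplices (3): [0,4,6,8], [2,3,4,9], [3,4,7,9]

so the chain groups are C_0 ≅ Z^10, C_1 ≅ Z^25, C_2 ≅ Z^20, C_3 ≅ Z^3.

∂_1: C_1 → C_0 maps an edge to its endpoints' difference, ∂[p,q] = q − p.
As a 10×25 matrix over Z this has rank 9, with invariant factors (1,1,1,1,1,1,1,1,1).

Boundary ∂_2: C_2 → C_1 sends each 2-simplex [p,q,r] to [q,r] − [p,r] + [p,q]. For instance
  ∂[5,7,9] = [7,9] − [5,9] + [5,7],
  ∂[4,6,7] = [6,7] − [4,7] + [4,6].
The resulting 25×20 matrix has rank 16, and its Smith normal form has invariant factors (1,1,1,1,1,1,1,1,1,1,1,1,1,1,1,1).

The boundary map ∂_3: C_3 → C_2 sends each 3-simplex σ to the alternating sum Σ_i (−1)^i (σ with its i-th vertex removed). For instance
  ∂[0,4,6,8] = [4,6,8] − [0,6,8] + [0,4,8] − [0,4,6],
  ∂[3,4,7,9] = [4,7,9] − [3,7,9] + [3,4,9] − [3,4,7].
As a 20×3 matrix over Z this has rank 3, with invariant factors (1,1,1).

Reading off H_k = ker ∂_k / im ∂_{k+1}:

  H_0: rank C_0 − rank ∂_1 = 10 − 9 = 1, and the invariant factors of ∂_1 are all 1, so H_0 ≅ Z.
  H_1: rank ker ∂_1 − rank ∂_2 = (25 − 9) − 16 = 0, and the invariant factors of ∂_2 are all 1, so H_1 ≅ 0.
  H_2: rank ker ∂_2 − rank ∂_3 = (20 − 16) − 3 = 1, and the invariant factors of ∂_3 are all 1, so H_2 ≅ Z.
  H_3: rank ker ∂_3 − rank ∂_4 = (3 − 3) − 0 = 0, and there is no ∂_4, so H_3 ≅ 0.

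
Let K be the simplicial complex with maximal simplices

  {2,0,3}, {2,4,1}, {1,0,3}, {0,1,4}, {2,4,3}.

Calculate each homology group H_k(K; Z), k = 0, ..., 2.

Fix the vertex order 0 < 1 < 2 < 3 < 4 and write every simplex with vertices in increasing order. Then dim K = 2 and the simplices of K are:

  0-simplices (5): [0], [1], [2], [3], [4]
  1-simplices (10): [0,1], [0,2], [0,3], [0,4], [1,2], [1,3], [1,4], [2,3], [2,4], [3,4]
  2-simplices (5): [0,1,3], [0,1,4], [0,2,3], [1,2,4], [2,3,4]

Hence C_0 ≅ Z^5, C_1 ≅ Z^10, C_2 ≅ Z^5.

∂_1: C_1 → C_0 maps an edge to its endpoints' difference, ∂[p,q] = q − p. For instance
  ∂[1,2] = [2] − [1].
This gives a 5×10 integer matrix of rank 4; reducing to Smith normal form yields diagonal entries (1,1,1,1).

The boundary map ∂_2: C_2 → C_1 acts by ∂[p,q,r] = [q,r] − [p,r] + [p,q]. For instance
  ∂[0,1,4] = [1,4] − [0,4] + [0,1],
  ∂[0,1,3] = [1,3] − [0,3] + [0,1].
As a 10×5 matrix over Z this has rank 5, with invariant factors (1,1,1,1,1).

Computing H_k = (kernel of ∂_k) / (image of ∂_{k+1}):

  H_0: rank C_0 − rank ∂_1 = 5 − 4 = 1, and the invariant factors of ∂_1 are all 1, so H_0 = Z.
  H_1: rank ker ∂_1 − rank ∂_2 = (10 − 4) − 5 = 1, and the invariant factors of ∂_2 are all 1, so H_1 = Z.
  H_2: rank ker ∂_2 − rank ∂_3 = (5 − 5) − 0 = 0, and there is no ∂_3, so H_2 = 0.

H_0 = Z,  H_1 = Z,  H_2 = 0.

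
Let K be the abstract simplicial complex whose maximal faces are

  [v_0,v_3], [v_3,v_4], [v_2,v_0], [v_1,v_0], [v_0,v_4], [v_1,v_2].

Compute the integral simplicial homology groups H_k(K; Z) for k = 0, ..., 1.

Order the vertices as v_0 < v_1 < v_2 < v_3 < v_4. Listing each simplex with vertices in this order, K has dimension 1 with simplices:

  0-simplices (5): [v_0], [v_1], [v_2], [v_3], [v_4]
  1-simplices (6): [v_0,v_1], [v_0,v_2], [v_0,v_3], [v_0,v_4], [v_1,v_2], [v_3,v_4]

so the chain groups are C_0 ≅ Z^5, C_1 ≅ Z^6.

Boundary ∂_1: C_1 → C_0 sends each edge [p,q] (with p < q) to q − p.
The resulting 5×6 matrix has rank 4, and its Smith normal form has invariant factors (1,1,1,1).

Reading off H_k = ker ∂_k / im ∂_{k+1}:

  H_0: rank C_0 − rank ∂_1 = 5 − 4 = 1, and the invariant factors of ∂_1 are all 1, so H_0 = Z.
  H_1: rank ker ∂_1 − rank ∂_2 = (6 − 4) − 0 = 2, and there is no ∂_2, so H_1 = Z^2.

As a check, the Euler characteristic is 5 − 6 = -1, which agrees with 1 − 2 = -1.

H_0 = Z,  H_1 = Z^2.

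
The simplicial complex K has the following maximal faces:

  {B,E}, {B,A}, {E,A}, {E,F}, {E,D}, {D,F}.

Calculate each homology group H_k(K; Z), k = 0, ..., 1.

H_0 = Z,  H_1 = Z^2.

K has 5 vertices, 6 edges.
rank ∂_0 = 0, rank ∂_1 = 4 ⇒ b_0 = 5 − 0 − 4 = 1; all invariant factors of ∂_1 are 1 so no torsion. So H_0 = Z.
rank ∂_1 = 4, rank ∂_2 = 0 ⇒ b_1 = 6 − 4 − 0 = 2. So H_1 = Z^2.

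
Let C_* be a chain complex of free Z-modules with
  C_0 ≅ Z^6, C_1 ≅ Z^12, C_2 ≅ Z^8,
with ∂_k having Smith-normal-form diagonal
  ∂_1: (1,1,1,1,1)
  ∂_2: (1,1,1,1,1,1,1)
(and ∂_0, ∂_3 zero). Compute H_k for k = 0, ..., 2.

H_0 = Z,  H_1 = 0,  H_2 = Z.

H_0: b_0 = 6 − 0 − 5 = 1; torsion from ∂_1 factors > 1: none. So H_0 = Z.
H_1: b_1 = 12 − 5 − 7 = 0; torsion from ∂_2 factors > 1: none. So H_1 = 0.
H_2: b_2 = 8 − 7 − 0 = 1; torsion from ∂_3 factors > 1: none. So H_2 = Z.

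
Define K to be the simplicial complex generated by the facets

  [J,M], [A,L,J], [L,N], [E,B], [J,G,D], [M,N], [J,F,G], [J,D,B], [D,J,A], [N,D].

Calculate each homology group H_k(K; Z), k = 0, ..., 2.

Order the vertices as A < B < D < E < F < G < J < L < M < N. Listing each simplex with vertices in this order, K has dimension 2 with simplices:

  0-simplices (10): A, B, D, E, F, G, J, L, M, N
  1-simplices (16): AD, AJ, AL, BD, BE, BJ, DG, DJ, DN, FG, FJ, GJ, JL, JM, LN, MN
  2-simplices (5): ADJ, AJL, BDJ, DGJ, FGJ

Hence C_0 ≅ Z^10, C_1 ≅ Z^16, C_2 ≅ Z^5.

Boundary ∂_1: C_1 → C_0 maps an edge to its endpoints' difference, ∂[p,q] = q − p.
This gives a 10×16 integer matrix of rank 9; reducing to Smith normal form yields diagonal entries (1,1,1,1,1,1,1,1,1).

∂_2: C_2 → C_1 acts by ∂[p,q,r] = [q,r] − [p,r] + [p,q]. For instance
  ∂ADJ = DJ − AJ + AD,
  ∂AJL = JL − AL + AJ.
This gives a 16×5 integer matrix of rank 5; reducing to Smith normal form yields diagonal entries (1,1,1,1,1).

From H_k ≅ ker(∂_k) / im(∂_{k+1}) we obtain:

  H_0: rank C_0 − rank ∂_1 = 10 − 9 = 1, and the invariant factors of ∂_1 are all 1, so H_0 ≅ Z.
  H_1: rank ker ∂_1 − rank ∂_2 = (16 − 9) − 5 = 2, and the invariant factors of ∂_2 are all 1, so H_1 ≅ Z^2.
  H_2: rank ker ∂_2 − rank ∂_3 = (5 − 5) − 0 = 0, and there is no ∂_3, so H_2 ≅ 0.

As a check, the Euler characteristic is 10 − 16 + 5 = -1, which agrees with 1 − 2 + 0 = -1.

H_0 = Z,  H_1 = Z^2,  H_2 = 0.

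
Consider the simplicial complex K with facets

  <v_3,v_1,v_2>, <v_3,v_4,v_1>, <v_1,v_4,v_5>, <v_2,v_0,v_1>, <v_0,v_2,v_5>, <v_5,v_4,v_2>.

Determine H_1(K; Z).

We work with the vertex ordering v_0 < v_1 < v_2 < v_3 < v_4 < v_5. The simplices of K, each written with vertices in increasing order, are:

  0-simplices (6): [v_0], [v_1], [v_2], [v_3], [v_4], [v_5]
  1-simplices (12): [v_0,v_1], [v_0,v_2], [v_0,v_5], [v_1,v_2], [v_1,v_3], [v_1,v_4], [v_1,v_5], [v_2,v_3], [v_2,v_4], [v_2,v_5], [v_3,v_4], [v_4,v_5]
  2-simplices (6): [v_0,v_1,v_2], [v_0,v_2,v_5], [v_1,v_2,v_3], [v_1,v_3,v_4], [v_1,v_4,v_5], [v_2,v_4,v_5]

giving chain groups C_0 ≅ Z^6, C_1 ≅ Z^12, C_2 ≅ Z^6.

Boundary ∂_1: C_1 → C_0 maps an edge to its endpoints' difference, ∂[p,q] = q − p.
The 6×12 boundary matrix has rank 5 and Smith normal form diag(1,1,1,1,1).

∂_2: C_2 → C_1 acts by ∂[p,q,r] = [q,r] − [p,r] + [p,q]. For instance
  ∂[v_0,v_1,v_2] = [v_1,v_2] − [v_0,v_2] + [v_0,v_1],
  ∂[v_1,v_3,v_4] = [v_3,v_4] − [v_1,v_4] + [v_1,v_3].
The resulting 12×6 matrix has rank 6, and its Smith normal form has invariant factors (1,1,1,1,1,1).

Now H_k = ker ∂_k / im ∂_{k+1}, so:

  H_1: rank ker ∂_1 − rank ∂_2 = (12 − 5) − 6 = 1, and the invariant factors of ∂_2 are all 1, so H_1 ≅ Z.

H_1 = Z.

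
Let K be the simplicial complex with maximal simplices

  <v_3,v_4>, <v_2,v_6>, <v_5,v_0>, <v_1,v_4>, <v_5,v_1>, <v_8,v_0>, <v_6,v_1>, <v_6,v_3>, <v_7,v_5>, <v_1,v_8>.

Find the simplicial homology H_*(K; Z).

H_0 ≅ Z,  H_1 ≅ Z^2.

K has 9 vertices, 10 edges.
rank ∂_0 = 0, rank ∂_1 = 8 ⇒ b_0 = 9 − 0 − 8 = 1; all invariant factors of ∂_1 are 1 so no torsion. So H_0 = Z.
rank ∂_1 = 8, rank ∂_2 = 0 ⇒ b_1 = 10 − 8 − 0 = 2. So H_1 = Z^2.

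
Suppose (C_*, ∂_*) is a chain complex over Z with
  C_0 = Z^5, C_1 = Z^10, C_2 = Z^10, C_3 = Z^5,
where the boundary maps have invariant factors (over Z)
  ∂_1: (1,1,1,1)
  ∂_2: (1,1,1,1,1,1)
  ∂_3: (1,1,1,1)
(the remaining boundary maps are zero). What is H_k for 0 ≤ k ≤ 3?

H_0: b_0 = 5 − 0 − 4 = 1; torsion from ∂_1 factors > 1: none. So H_0 ≅ Z.
H_1: b_1 = 10 − 4 − 6 = 0; torsion from ∂_2 factors > 1: none. So H_1 ≅ 0.
H_2: b_2 = 10 − 6 − 4 = 0; torsion from ∂_3 factors > 1: none. So H_2 ≅ 0.
H_3: b_3 = 5 − 4 − 0 = 1; torsion from ∂_4 factors > 1: none. So H_3 ≅ Z.

H_0 ≅ Z,  H_1 = 0,  H_2 = 0,  H_3 ≅ Z.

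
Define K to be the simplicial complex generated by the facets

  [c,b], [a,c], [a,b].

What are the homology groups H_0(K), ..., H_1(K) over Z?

We work with the vertex ordering a < b < c. The simplices of K, each written with vertices in increasing order, are:

  0-simplices (3): a, b, c
  1-simplices (3): ab, ac, bc

Hence C_0 ≅ Z^3, C_1 ≅ Z^3.

Boundary ∂_1: C_1 → C_0 is given by ∂[p,q] = [q] − [p].
As a 3×3 matrix over Z this has rank 2, with invariant factors (1,1).

From H_k ≅ ker(∂_k) / im(∂_{k+1}) we obtain:

  H_0: rank C_0 − rank ∂_1 = 3 − 2 = 1, and the invariant factors of ∂_1 are all 1, so H_0 = Z.
  H_1: rank ker ∂_1 − rank ∂_2 = (3 − 2) − 0 = 1, and there is no ∂_2, so H_1 = Z.

(K is a triangulation of the circle S^1.)

H_0 ≅ Z,  H_1 ≅ Z.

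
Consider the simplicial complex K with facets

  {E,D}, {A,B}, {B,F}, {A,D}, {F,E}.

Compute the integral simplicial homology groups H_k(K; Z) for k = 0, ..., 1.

Fix the vertex order A < B < D < E < F and write every simplex with vertices in increasing order. Then dim K = 1 and the simplices of K are:

  0-simplices (5): A, B, D, E, F
  1-simplices (5): AB, AD, BF, DE, EF

Hence C_0 ≅ Z^5, C_1 ≅ Z^5.

The boundary map ∂_1: C_1 → C_0 maps an edge to its endpoints' difference, ∂[p,q] = q − p.
The 5×5 boundary matrix has rank 4 and Smith normal form diag(1,1,1,1).

Computing H_k = (kernel of ∂_k) / (image of ∂_{k+1}):

  H_0: rank C_0 − rank ∂_1 = 5 − 4 = 1, and the invariant factors of ∂_1 are all 1, so H_0 ≅ Z.
  H_1: rank ker ∂_1 − rank ∂_2 = (5 − 4) − 0 = 1, and there is no ∂_2, so H_1 ≅ Z.

H_0 ≅ Z,  H_1 ≅ Z.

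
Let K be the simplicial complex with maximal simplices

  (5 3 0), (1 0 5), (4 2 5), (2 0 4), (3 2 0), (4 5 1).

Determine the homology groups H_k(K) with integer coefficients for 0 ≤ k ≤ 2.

K has 6 vertices, 12 edges, 6 triangles.
rank ∂_0 = 0, rank ∂_1 = 5 ⇒ b_0 = 6 − 0 − 5 = 1; all invariant factors of ∂_1 are 1 so no torsion. So H_0 = Z.
rank ∂_1 = 5, rank ∂_2 = 6 ⇒ b_1 = 12 − 5 − 6 = 1; all invariant factors of ∂_2 are 1 so no torsion. So H_1 = Z.
rank ∂_2 = 6, rank ∂_3 = 0 ⇒ b_2 = 6 − 6 − 0 = 0. So H_2 = 0.

H_0 = Z,  H_1 = Z,  H_2 = 0.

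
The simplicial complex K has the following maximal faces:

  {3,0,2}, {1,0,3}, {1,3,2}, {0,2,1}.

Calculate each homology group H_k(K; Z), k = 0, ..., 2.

We work with the vertex ordering 0 < 1 < 2 < 3. The simplices of K, each written with vertices in increasing order, are:

  0-simplices (4): [0], [1], [2], [3]
  1-simplices (6): [0,1], [0,2], [0,3], [1,2], [1,3], [2,3]
  2-simplices (4): [0,1,2], [0,1,3], [0,2,3], [1,2,3]

giving chain groups C_0 ≅ Z^4, C_1 ≅ Z^6, C_2 ≅ Z^4.

The boundary map ∂_1: C_1 → C_0 is given by ∂[p,q] = [q] − [p].
The 4×6 boundary matrix has rank 3 and Smith normal form diag(1,1,1).

The boundary map ∂_2: C_2 → C_1 acts by ∂[p,q,r] = [q,r] − [p,r] + [p,q]. For instance
  ∂[0,1,2] = [1,2] − [0,2] + [0,1],
  ∂[1,2,3] = [2,3] − [1,3] + [1,2].
This gives a 6×4 integer matrix of rank 3; reducing to Smith normal form yields diagonal entries (1,1,1).

Reading off H_k = ker ∂_k / im ∂_{k+1}:

  H_0: rank C_0 − rank ∂_1 = 4 − 3 = 1, and the invariant factors of ∂_1 are all 1, so H_0 ≅ Z.
  H_1: rank ker ∂_1 − rank ∂_2 = (6 − 3) − 3 = 0, and the invariant factors of ∂_2 are all 1, so H_1 ≅ 0.
  H_2: rank ker ∂_2 − rank ∂_3 = (4 − 3) − 0 = 1, and there is no ∂_3, so H_2 ≅ Z.

H_0 ≅ Z,  H_1 = 0,  H_2 ≅ Z.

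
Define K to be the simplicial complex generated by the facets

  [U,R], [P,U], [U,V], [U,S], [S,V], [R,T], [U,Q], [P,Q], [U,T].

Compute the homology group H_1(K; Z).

K has 7 vertices, 9 edges.
rank ∂_1 = 6, rank ∂_2 = 0 ⇒ b_1 = 9 − 6 − 0 = 3. So H_1 ≅ Z^3.

H_1 = Z^3.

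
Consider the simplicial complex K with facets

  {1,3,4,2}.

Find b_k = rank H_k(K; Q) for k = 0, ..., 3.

b_0 = 1, b_1 = 0, b_2 = 0, b_3 = 0.

We work with the vertex ordering 1 < 2 < 3 < 4. The simplices of K, each written with vertices in increasing order, are:

  0-simplices (4): [1], [2], [3], [4]
  1-simplices (6): [1,2], [1,3], [1,4], [2,3], [2,4], [3,4]
  2-simplices (4): [1,2,3], [1,2,4], [1,3,4], [2,3,4]
  3-simplices (1): [1,2,3,4]

Hence C_0 ≅ Z^4, C_1 ≅ Z^6, C_2 ≅ Z^4, C_3 ≅ Z^1.

The boundary map ∂_1: C_1 → C_0 maps an edge to its endpoints' difference, ∂[p,q] = q − p. For instance
  ∂[2,3] = [3] − [2].
As a 4×6 matrix over Z this has rank 3, with invariant factors (1,1,1).

The boundary map ∂_2: C_2 → C_1 sends each 2-simplex [p,q,r] to [q,r] − [p,r] + [p,q]. For instance
  ∂[1,3,4] = [3,4] − [1,4] + [1,3],
  ∂[1,2,3] = [2,3] − [1,3] + [1,2].
This gives a 6×4 integer matrix of rank 3; reducing to Smith normal form yields diagonal entries (1,1,1).

∂_3: C_3 → C_2 sends each 3-simplex σ to the alternating sum Σ_i (−1)^i (σ with its i-th vertex removed). For instance
  ∂[1,2,3,4] = [2,3,4] − [1,3,4] + [1,2,4] − [1,2,3].
This gives a 4×1 integer matrix of rank 1; reducing to Smith normal form yields diagonal entries (1).

Reading off H_k = ker ∂_k / im ∂_{k+1}:

  H_0: rank C_0 − rank ∂_1 = 4 − 3 = 1, and the invariant factors of ∂_1 are all 1, so H_0 = Z.
  H_1: rank ker ∂_1 − rank ∂_2 = (6 − 3) − 3 = 0, and the invariant factors of ∂_2 are all 1, so H_1 = 0.
  H_2: rank ker ∂_2 − rank ∂_3 = (4 − 3) − 1 = 0, and the invariant factors of ∂_3 are all 1, so H_2 = 0.
  H_3: rank ker ∂_3 − rank ∂_4 = (1 − 1) − 0 = 0, and there is no ∂_4, so H_3 = 0.

As a check, the Euler characteristic is 4 − 6 + 4 − 1 = 1, which agrees with 1 − 0 + 0 − 0 = 1.
(K is a triangulation of the 3-simplex.)

Hence the Betti numbers are b_0 = 1, b_1 = 0, b_2 = 0, b_3 = 0.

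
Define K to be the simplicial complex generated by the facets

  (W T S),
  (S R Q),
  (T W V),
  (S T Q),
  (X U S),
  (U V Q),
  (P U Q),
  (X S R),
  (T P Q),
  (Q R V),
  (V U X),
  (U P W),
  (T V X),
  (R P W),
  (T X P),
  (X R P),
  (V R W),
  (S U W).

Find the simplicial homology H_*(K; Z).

Fix the vertex order P < Q < R < S < T < U < V < W < X and write every simplex with vertices in increasing order. Then dim K = 2 and the simplices of K are:

  0-simplices (9): P, Q, R, S, T, U, V, W, X
  1-simplices (27): PQ, PR, PT, PU, PW, PX, QR, QS, QT, QU, QV, RS, RV, RW, RX, ST, SU, SW, SX, TV, TW, TX, UV, UW, UX, VW, VX
  2-simplices (18): PQT, PQU, PRW, PRX, PTX, PUW, QRS, QRV, QST, QUV, RSX, RVW, STW, SUW, SUX, TVW, TVX, UVX

Hence C_0 ≅ Z^9, C_1 ≅ Z^27, C_2 ≅ Z^18.

∂_1: C_1 → C_0 maps an edge to its endpoints' difference, ∂[p,q] = q − p. For instance
  ∂QU = U − Q.
This gives a 9×27 integer matrix of rank 8; reducing to Smith normal form yields diagonal entries (1,1,1,1,1,1,1,1).

The boundary map ∂_2: C_2 → C_1 acts by ∂[p,q,r] = [q,r] − [p,r] + [p,q]. For instance
  ∂PTX = TX − PX + PT,
  ∂TVX = VX − TX + TV.
The 27×18 boundary matrix has rank 17 and Smith normal form diag(1,1,1,1,1,1,1,1,1,1,1,1,1,1,1,1,1).

Reading off H_k = ker ∂_k / im ∂_{k+1}:

  H_0: rank C_0 − rank ∂_1 = 9 − 8 = 1, and the invariant factors of ∂_1 are all 1, so H_0 ≅ Z.
  H_1: rank ker ∂_1 − rank ∂_2 = (27 − 8) − 17 = 2, and the invariant factors of ∂_2 are all 1, so H_1 ≅ Z^2.
  H_2: rank ker ∂_2 − rank ∂_3 = (18 − 17) − 0 = 1, and there is no ∂_3, so H_2 ≅ Z.

As a check, the Euler characteristic is 9 − 27 + 18 = 0, which agrees with 1 − 2 + 1 = 0.

H_0 ≅ Z,  H_1 ≅ Z^2,  H_2 ≅ Z.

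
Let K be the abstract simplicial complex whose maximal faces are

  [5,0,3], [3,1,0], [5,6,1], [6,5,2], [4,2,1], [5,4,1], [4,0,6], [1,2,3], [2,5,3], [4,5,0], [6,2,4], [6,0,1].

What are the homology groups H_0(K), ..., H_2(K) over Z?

We work with the vertex ordering 0 < 1 < 2 < 3 < 4 < 5 < 6. The simplices of K, each written with vertices in increasing order, are:

  0-simplices (7): [0], [1], [2], [3], [4], [5], [6]
  1-simplices (18): [0,1], [0,3], [0,4], [0,5], [0,6], [1,2], [1,3], [1,4], [1,5], [1,6], [2,3], [2,4], [2,5], [2,6], [3,5], [4,5], [4,6], [5,6]
  2-simplices (12): [0,1,3], [0,1,6], [0,3,5], [0,4,5], [0,4,6], [1,2,3], [1,2,4], [1,4,5], [1,5,6], [2,3,5], [2,4,6], [2,5,6]

Hence C_0 ≅ Z^7, C_1 ≅ Z^18, C_2 ≅ Z^12.

Boundary ∂_1: C_1 → C_0 sends each edge [p,q] (with p < q) to q − p. For instance
  ∂[4,6] = [6] − [4].
This gives a 7×18 integer matrix of rank 6; reducing to Smith normal form yields diagonal entries (1,1,1,1,1,1).

Boundary ∂_2: C_2 → C_1 maps a triangle to the signed sum of its edges. For instance
  ∂[2,3,5] = [3,5] − [2,5] + [2,3],
  ∂[0,4,5] = [4,5] − [0,5] + [0,4].
As a 18×12 matrix over Z this has rank 12, with invariant factors (1,1,1,1,1,1,1,1,1,1,1,2).

Reading off H_k = ker ∂_k / im ∂_{k+1}:

  H_0: rank C_0 − rank ∂_1 = 7 − 6 = 1, and the invariant factors of ∂_1 are all 1, so H_0 = Z.
  H_1: rank ker ∂_1 − rank ∂_2 = (18 − 6) − 12 = 0, and ∂_2 has invariant factor 2 > 1, so H_1 = Z/2Z.
  H_2: rank ker ∂_2 − rank ∂_3 = (12 − 12) − 0 = 0, and there is no ∂_3, so H_2 = 0.

As a check, the Euler characteristic is 7 − 18 + 12 = 1, which agrees with 1 − 0 + 0 = 1.

H_0 ≅ Z,  H_1 ≅ Z/2Z,  H_2 = 0.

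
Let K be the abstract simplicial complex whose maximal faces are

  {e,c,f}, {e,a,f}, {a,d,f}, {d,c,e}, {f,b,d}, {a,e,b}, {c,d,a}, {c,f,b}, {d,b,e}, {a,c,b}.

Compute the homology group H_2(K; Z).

H_2 = 0.

Fix the vertex order a < b < c < d < e < f and write every simplex with vertices in increasing order. Then dim K = 2 and the simplices of K are:

  0-simplices (6): a, b, c, d, e, f
  1-simplices (15): ab, ac, ad, ae, af, bc, bd, be, bf, cd, ce, cf, de, df, ef
  2-simplices (10): abc, abe, acd, adf, aef, bcf, bde, bdf, cde, cef

so the chain groups are C_0 ≅ Z^6, C_1 ≅ Z^15, C_2 ≅ Z^10.

Boundary ∂_1: C_1 → C_0 is given by ∂[p,q] = [q] − [p].
The resulting 6×15 matrix has rank 5, and its Smith normal form has invariant factors (1,1,1,1,1).

Boundary ∂_2: C_2 → C_1 acts by ∂[p,q,r] = [q,r] − [p,r] + [p,q]. For instance
  ∂abe = be − ae + ab,
  ∂bde = de − be + bd.
The resulting 15×10 matrix has rank 10, and its Smith normal form has invariant factors (1,1,1,1,1,1,1,1,1,2).

From H_k ≅ ker(∂_k) / im(∂_{k+1}) we obtain:

  H_2: rank ker ∂_2 − rank ∂_3 = (10 − 10) − 0 = 0, and there is no ∂_3, so H_2 = 0.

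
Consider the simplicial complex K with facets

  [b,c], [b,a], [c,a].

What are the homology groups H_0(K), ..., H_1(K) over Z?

H_0 ≅ Z,  H_1 ≅ Z.

We work with the vertex ordering a < b < c. The simplices of K, each written with vertices in increasing order, are:

  0-simplices (3): a, b, c
  1-simplices (3): ab, ac, bc

giving chain groups C_0 ≅ Z^3, C_1 ≅ Z^3.

Boundary ∂_1: C_1 → C_0 maps an edge to its endpoints' difference, ∂[p,q] = q − p.
The resulting 3×3 matrix has rank 2, and its Smith normal form has invariant factors (1,1).

From H_k ≅ ker(∂_k) / im(∂_{k+1}) we obtain:

  H_0: rank C_0 − rank ∂_1 = 3 − 2 = 1, and the invariant factors of ∂_1 are all 1, so H_0 = Z.
  H_1: rank ker ∂_1 − rank ∂_2 = (3 − 2) − 0 = 1, and there is no ∂_2, so H_1 = Z.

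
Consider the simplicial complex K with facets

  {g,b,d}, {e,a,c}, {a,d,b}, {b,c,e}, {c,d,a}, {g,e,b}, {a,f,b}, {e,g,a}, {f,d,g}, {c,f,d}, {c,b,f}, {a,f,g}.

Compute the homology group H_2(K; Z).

Order the vertices as a < b < c < d < e < f < g. Listing each simplex with vertices in this order, K has dimension 2 with simplices:

  0-simplices (7): a, b, c, d, e, f, g
  1-simplices (18): ab, ac, ad, ae, af, ag, bc, bd, be, bf, bg, cd, ce, cf, df, dg, eg, fg
  2-simplices (12): abd, abf, acd, ace, aeg, afg, bce, bcf, bdg, beg, cdf, dfg

so the chain groups are C_0 ≅ Z^7, C_1 ≅ Z^18, C_2 ≅ Z^12.

Boundary ∂_1: C_1 → C_0 is given by ∂[p,q] = [q] − [p].
As a 7×18 matrix over Z this has rank 6, with invariant factors (1,1,1,1,1,1).

∂_2: C_2 → C_1 acts by ∂[p,q,r] = [q,r] − [p,r] + [p,q]. For instance
  ∂afg = fg − ag + af,
  ∂bcf = cf − bf + bc.
The resulting 18×12 matrix has rank 12, and its Smith normal form has invariant factors (1,1,1,1,1,1,1,1,1,1,1,2).

Reading off H_k = ker ∂_k / im ∂_{k+1}:

  H_2: rank ker ∂_2 − rank ∂_3 = (12 − 12) − 0 = 0, and there is no ∂_3, so H_2 ≅ 0.

H_2 ≅ 0.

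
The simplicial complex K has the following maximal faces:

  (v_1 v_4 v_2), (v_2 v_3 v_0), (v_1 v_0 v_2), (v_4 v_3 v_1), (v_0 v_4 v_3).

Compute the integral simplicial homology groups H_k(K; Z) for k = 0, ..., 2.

Order the vertices as v_0 < v_1 < v_2 < v_3 < v_4. Listing each simplex with vertices in this order, K has dimension 2 with simplices:

  0-simplices (5): [v_0], [v_1], [v_2], [v_3], [v_4]
  1-simplices (10): [v_0,v_1], [v_0,v_2], [v_0,v_3], [v_0,v_4], [v_1,v_2], [v_1,v_3], [v_1,v_4], [v_2,v_3], [v_2,v_4], [v_3,v_4]
  2-simplices (5): [v_0,v_1,v_2], [v_0,v_2,v_3], [v_0,v_3,v_4], [v_1,v_2,v_4], [v_1,v_3,v_4]

Hence C_0 ≅ Z^5, C_1 ≅ Z^10, C_2 ≅ Z^5.

Boundary ∂_1: C_1 → C_0 maps an edge to its endpoints' difference, ∂[p,q] = q − p. For instance
  ∂[v_1,v_4] = [v_4] − [v_1].
The 5×10 boundary matrix has rank 4 and Smith normal form diag(1,1,1,1).

Boundary ∂_2: C_2 → C_1 maps a triangle to the signed sum of its edges. For instance
  ∂[v_1,v_3,v_4] = [v_3,v_4] − [v_1,v_4] + [v_1,v_3],
  ∂[v_0,v_2,v_3] = [v_2,v_3] − [v_0,v_3] + [v_0,v_2].
The resulting 10×5 matrix has rank 5, and its Smith normal form has invariant factors (1,1,1,1,1).

Now H_k = ker ∂_k / im ∂_{k+1}, so:

  H_0: rank C_0 − rank ∂_1 = 5 − 4 = 1, and the invariant factors of ∂_1 are all 1, so H_0 ≅ Z.
  H_1: rank ker ∂_1 − rank ∂_2 = (10 − 4) − 5 = 1, and the invariant factors of ∂_2 are all 1, so H_1 ≅ Z.
  H_2: rank ker ∂_2 − rank ∂_3 = (5 − 5) − 0 = 0, and there is no ∂_3, so H_2 ≅ 0.

(K is a triangulation of the Möbius band.)

H_0 = Z,  H_1 = Z,  H_2 = 0.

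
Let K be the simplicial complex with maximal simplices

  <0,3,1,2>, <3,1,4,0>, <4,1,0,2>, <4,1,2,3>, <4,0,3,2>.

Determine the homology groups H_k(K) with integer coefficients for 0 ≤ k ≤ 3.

Fix the vertex order 0 < 1 < 2 < 3 < 4 and write every simplex with vertices in increasing order. Then dim K = 3 and the simplices of K are:

  0-simplices (5): [0], [1], [2], [3], [4]
  1-simplices (10): [0,1], [0,2], [0,3], [0,4], [1,2], [1,3], [1,4], [2,3], [2,4], [3,4]
  2-simplices (10): [0,1,2], [0,1,3], [0,1,4], [0,2,3], [0,2,4], [0,3,4], [1,2,3], [1,2,4], [1,3,4], [2,3,4]
  3-simplices (5): [0,1,2,3], [0,1,2,4], [0,1,3,4], [0,2,3,4], [1,2,3,4]

giving chain groups C_0 ≅ Z^5, C_1 ≅ Z^10, C_2 ≅ Z^10, C_3 ≅ Z^5.

∂_1: C_1 → C_0 maps an edge to its endpoints' difference, ∂[p,q] = q − p. For instance
  ∂[0,4] = [4] − [0].
The resulting 5×10 matrix has rank 4, and its Smith normal form has invariant factors (1,1,1,1).

The boundary map ∂_2: C_2 → C_1 sends each 2-simplex [p,q,r] to [q,r] − [p,r] + [p,q]. For instance
  ∂[0,1,2] = [1,2] − [0,2] + [0,1],
  ∂[0,1,3] = [1,3] − [0,3] + [0,1].
The 10×10 boundary matrix has rank 6 and Smith normal form diag(1,1,1,1,1,1).

Boundary ∂_3: C_3 → C_2 sends each 3-simplex σ to the alternating sum Σ_i (−1)^i (σ with its i-th vertex removed). For instance
  ∂[0,1,2,4] = [1,2,4] − [0,2,4] + [0,1,4] − [0,1,2],
  ∂[1,2,3,4] = [2,3,4] − [1,3,4] + [1,2,4] − [1,2,3].
As a 10×5 matrix over Z this has rank 4, with invariant factors (1,1,1,1).

Now H_k = ker ∂_k / im ∂_{k+1}, so:

  H_0: rank C_0 − rank ∂_1 = 5 − 4 = 1, and the invariant factors of ∂_1 are all 1, so H_0 ≅ Z.
  H_1: rank ker ∂_1 − rank ∂_2 = (10 − 4) − 6 = 0, and the invariant factors of ∂_2 are all 1, so H_1 ≅ 0.
  H_2: rank ker ∂_2 − rank ∂_3 = (10 − 6) − 4 = 0, and the invariant factors of ∂_3 are all 1, so H_2 ≅ 0.
  H_3: rank ker ∂_3 − rank ∂_4 = (5 − 4) − 0 = 1, and there is no ∂_4, so H_3 ≅ Z.

As a check, the Euler characteristic is 5 − 10 + 10 − 5 = 0, which agrees with 1 − 0 + 0 − 1 = 0.

H_0 ≅ Z,  H_1 = 0,  H_2 = 0,  H_3 ≅ Z.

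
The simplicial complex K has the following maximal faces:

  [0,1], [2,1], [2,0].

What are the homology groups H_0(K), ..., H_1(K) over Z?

We work with the vertex ordering 0 < 1 < 2. The simplices of K, each written with vertices in increasing order, are:

  0-simplices (3): [0], [1], [2]
  1-simplices (3): [0,1], [0,2], [1,2]

so the chain groups are C_0 ≅ Z^3, C_1 ≅ Z^3.

The boundary map ∂_1: C_1 → C_0 is given by ∂[p,q] = [q] − [p]. For instance
  ∂[0,2] = [2] − [0].
This gives a 3×3 integer matrix of rank 2; reducing to Smith normal form yields diagonal entries (1,1).

Computing H_k = (kernel of ∂_k) / (image of ∂_{k+1}):

  H_0: rank C_0 − rank ∂_1 = 3 − 2 = 1, and the invariant factors of ∂_1 are all 1, so H_0 = Z.
  H_1: rank ker ∂_1 − rank ∂_2 = (3 − 2) − 0 = 1, and there is no ∂_2, so H_1 = Z.

H_0 ≅ Z,  H_1 ≅ Z.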